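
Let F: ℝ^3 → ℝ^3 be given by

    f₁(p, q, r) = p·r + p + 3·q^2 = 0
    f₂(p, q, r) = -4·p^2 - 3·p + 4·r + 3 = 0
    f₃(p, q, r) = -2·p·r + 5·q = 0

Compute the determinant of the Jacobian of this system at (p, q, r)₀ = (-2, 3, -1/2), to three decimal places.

-1004.000

J = [[r + 1, 6·q, p], [-8·p - 3, 0, 4], [-2·r, 5, -2·p]].
At the point, J = [[0.500, 18.000, -2.000], [13.000, 0.000, 4.000], [1.000, 5.000, 4.000]].
det J = -1004.000.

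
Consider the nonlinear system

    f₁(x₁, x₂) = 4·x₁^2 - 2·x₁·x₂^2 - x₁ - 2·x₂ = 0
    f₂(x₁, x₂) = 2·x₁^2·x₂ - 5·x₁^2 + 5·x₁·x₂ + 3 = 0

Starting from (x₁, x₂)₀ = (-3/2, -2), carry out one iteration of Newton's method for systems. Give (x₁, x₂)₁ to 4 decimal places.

(-1.1312, -0.6603)

At (-3/2, -2): F = (26.5000, -2.2500).
Jacobian J = [[8·x₁ - 2·x₂^2 - 1, -4·x₁·x₂ - 2], [4·x₁·x₂ - 10·x₁ + 5·x₂, 2·x₁^2 + 5·x₁]].
At the point, J = [[-21.0000, -14.0000], [17.0000, -3.0000]] (det J = 301.0000).
Solving J·Δ = −F gives Δ = (0.3688, 1.3397).
Then the next iterate is (x₁, x₂)₁ = (-1.1312, -0.6603).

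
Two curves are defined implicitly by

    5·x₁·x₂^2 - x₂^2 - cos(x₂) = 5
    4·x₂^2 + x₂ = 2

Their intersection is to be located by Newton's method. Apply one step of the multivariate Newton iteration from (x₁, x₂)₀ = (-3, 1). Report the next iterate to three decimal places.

(-0.769, 0.667)

At (-3, 1): F = (-21.54030, 3.000).
Jacobian J = [[5·x₂^2, 10·x₁·x₂ - 2·x₂ + sin(x₂)], [0, 8·x₂ + 1]].
At the point, J = [[5.000, -31.15853], [0.000, 9.000]] (det J = 45.000).
Solving J·Δ = −F gives Δ = (2.231, -0.333).
Then the next iterate is (x₁, x₂)₁ = (-0.769, 0.667).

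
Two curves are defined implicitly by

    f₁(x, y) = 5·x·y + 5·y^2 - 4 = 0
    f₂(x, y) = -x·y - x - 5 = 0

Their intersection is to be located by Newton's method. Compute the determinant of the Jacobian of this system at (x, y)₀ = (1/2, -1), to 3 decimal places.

2.500

J = [[5·y, 5·x + 10·y], [-y - 1, -x]].
At the point, J = [[-5.000, -7.500], [0.000, -0.500]].
det J = 2.500.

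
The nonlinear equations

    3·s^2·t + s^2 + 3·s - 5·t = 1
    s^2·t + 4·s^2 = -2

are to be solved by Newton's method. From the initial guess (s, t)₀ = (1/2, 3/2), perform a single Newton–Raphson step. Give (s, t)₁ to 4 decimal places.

(-0.0074, -0.8382)

At (1/2, 3/2): F = (-5.6250, 3.3750).
Jacobian J = [[6·s·t + 2·s + 3, 3·s^2 - 5], [2·s·t + 8·s, s^2]].
At the point, J = [[8.5000, -4.2500], [5.5000, 0.2500]] (det J = 25.5000).
Solving J·Δ = −F gives Δ = (-0.5074, -2.3382).
Then the next iterate is (s, t)₁ = (-0.0074, -0.8382).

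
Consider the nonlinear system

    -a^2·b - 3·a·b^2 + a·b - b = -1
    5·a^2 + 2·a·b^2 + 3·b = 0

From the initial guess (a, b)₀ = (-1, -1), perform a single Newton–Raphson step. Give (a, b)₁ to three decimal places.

At (-1, -1): F = (7.000, 0.000).
Jacobian J = [[-2·a·b - 3·b^2 + b, -a^2 - 6·a·b + a - 1], [10·a + 2·b^2, 4·a·b + 3]].
At the point, J = [[-6.000, -9.000], [-8.000, 7.000]] (det J = -114.000).
Solving J·Δ = −F gives Δ = (0.430, 0.491).
Then the next iterate is (a, b)₁ = (-0.570, -0.509).

(-0.570, -0.509)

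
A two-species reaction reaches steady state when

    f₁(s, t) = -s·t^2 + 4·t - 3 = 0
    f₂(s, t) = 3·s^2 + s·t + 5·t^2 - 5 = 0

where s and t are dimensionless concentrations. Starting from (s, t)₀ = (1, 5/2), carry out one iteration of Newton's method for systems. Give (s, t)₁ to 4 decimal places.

(1.3328, 1.1700)

At (1, 5/2): F = (0.7500, 31.7500).
Jacobian J = [[-t^2, -2·s·t + 4], [6·s + t, s + 10·t]].
At the point, J = [[-6.2500, -1.0000], [8.5000, 26.0000]] (det J = -154.0000).
Solving J·Δ = −F gives Δ = (0.3328, -1.3300).
Then the next iterate is (s, t)₁ = (1.3328, 1.1700).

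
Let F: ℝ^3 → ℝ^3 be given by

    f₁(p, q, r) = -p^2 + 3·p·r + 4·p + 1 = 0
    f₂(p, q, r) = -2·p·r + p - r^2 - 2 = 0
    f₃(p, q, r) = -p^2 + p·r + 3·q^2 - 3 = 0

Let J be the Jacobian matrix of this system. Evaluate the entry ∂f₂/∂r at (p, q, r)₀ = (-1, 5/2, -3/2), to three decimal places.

∂f₂/∂r = -2·p - 2·r.
At (-1, 5/2, -3/2) this is 5.000.

5.000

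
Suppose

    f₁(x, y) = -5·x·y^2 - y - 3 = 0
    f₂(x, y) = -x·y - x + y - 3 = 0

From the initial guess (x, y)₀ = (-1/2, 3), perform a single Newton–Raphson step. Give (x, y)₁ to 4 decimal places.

(-0.7826, 0.9130)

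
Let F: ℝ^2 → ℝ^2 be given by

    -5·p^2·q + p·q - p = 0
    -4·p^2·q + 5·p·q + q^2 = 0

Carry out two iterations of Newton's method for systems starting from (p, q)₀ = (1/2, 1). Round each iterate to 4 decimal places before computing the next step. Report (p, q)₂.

(0.1387, 0.1359)

At (1/2, 1): F = (-1.2500, 2.5000).
Jacobian J = [[-10·p·q + q - 1, -5·p^2 + p], [-8·p·q + 5·q, -4·p^2 + 5·p + 2·q]].
At the point, J = [[-5.0000, -0.7500], [1.0000, 3.5000]] (det J = -16.7500).
Solving J·Δ = −F gives Δ = (-0.1493, -0.6716).
Then the next iterate is (p, q)₁ = (0.3507, 0.3284).
Round to (0.3507, 0.3284) and repeat: F = (-0.437481, 0.522136), J = [[-1.823299, -0.264252], [0.720641, 1.918338]].
Δ = (-0.2120, -0.1925), so (p, q)₂ = (0.1387, 0.1359).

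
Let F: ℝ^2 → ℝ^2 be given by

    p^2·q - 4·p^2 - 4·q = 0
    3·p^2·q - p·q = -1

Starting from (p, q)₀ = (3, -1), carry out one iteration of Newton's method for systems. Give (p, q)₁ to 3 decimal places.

(1.631, -1.011)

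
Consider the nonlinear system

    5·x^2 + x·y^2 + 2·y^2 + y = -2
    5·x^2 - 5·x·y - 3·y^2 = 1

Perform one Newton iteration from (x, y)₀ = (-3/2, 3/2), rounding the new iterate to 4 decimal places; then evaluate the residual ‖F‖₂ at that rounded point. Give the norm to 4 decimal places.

5.2252

At (-3/2, 3/2): F = (15.8750, 14.7500).
Jacobian J = [[10·x + y^2, 2·x·y + 4·y + 1], [10·x - 5·y, -5·x - 6·y]].
At the point, J = [[-12.7500, 2.5000], [-22.5000, -1.5000]] (det J = 75.3750).
Solving J·Δ = −F gives Δ = (0.8051, -2.2438).
Then the next iterate is (x, y)₁ = (-0.6949, -0.7438).
Re-evaluating at (-0.6949, -0.7438): F = (4.392662, -2.829618), so ‖F‖₂ = 5.2252.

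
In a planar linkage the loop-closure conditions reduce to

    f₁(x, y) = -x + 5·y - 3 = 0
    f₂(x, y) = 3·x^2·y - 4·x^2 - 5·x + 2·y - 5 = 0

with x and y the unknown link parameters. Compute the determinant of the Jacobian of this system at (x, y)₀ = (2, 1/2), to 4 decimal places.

61.0000

J = [[-1, 5], [6·x·y - 8·x - 5, 3·x^2 + 2]].
At the point, J = [[-1.0000, 5.0000], [-15.0000, 14.0000]].
det J = 61.0000.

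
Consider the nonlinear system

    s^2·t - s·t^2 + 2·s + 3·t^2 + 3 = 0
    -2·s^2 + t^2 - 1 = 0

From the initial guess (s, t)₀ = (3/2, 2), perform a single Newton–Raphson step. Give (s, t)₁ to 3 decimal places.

(0.303, 0.580)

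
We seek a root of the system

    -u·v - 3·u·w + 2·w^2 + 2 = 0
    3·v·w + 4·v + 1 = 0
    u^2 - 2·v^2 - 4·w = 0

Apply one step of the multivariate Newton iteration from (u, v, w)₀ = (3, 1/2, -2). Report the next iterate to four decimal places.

(0.9839, 1.1004, -1.1994)

At (3, 1/2, -2): F = (26.5000, 0.0000, 16.5000).
Jacobian J = [[-v - 3·w, -u, -3·u + 4·w], [0, 3·w + 4, 3·v], [2·u, -4·v, -4]].
At the point, J = [[5.5000, -3.0000, -17.0000], [0.0000, -2.0000, 1.5000], [6.0000, -2.0000, -4.0000]] (det J = -170.5000).
Solving J·Δ = −F gives Δ = (-2.0161, 0.6004, 0.8006).
Then the next iterate is (u, v, w)₁ = (0.9839, 1.1004, -1.1994).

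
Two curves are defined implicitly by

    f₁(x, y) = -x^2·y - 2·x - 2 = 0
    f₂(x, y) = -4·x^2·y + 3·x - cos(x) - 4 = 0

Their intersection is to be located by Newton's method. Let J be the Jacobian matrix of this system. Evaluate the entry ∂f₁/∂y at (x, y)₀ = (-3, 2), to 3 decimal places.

-9.000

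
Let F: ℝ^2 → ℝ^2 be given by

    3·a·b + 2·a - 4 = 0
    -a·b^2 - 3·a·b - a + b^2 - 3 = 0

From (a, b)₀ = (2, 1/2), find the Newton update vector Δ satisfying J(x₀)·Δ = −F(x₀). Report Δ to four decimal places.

At (2, 1/2): F = (3.0000, -8.2500).
Jacobian J = [[3·b + 2, 3·a], [-b^2 - 3·b - 1, -2·a·b - 3·a + 2·b]].
At the point, J = [[3.5000, 6.0000], [-2.7500, -7.0000]] (det J = -8.0000).
Solving J·Δ = −F gives Δ = (3.5625, -2.5781).

(3.5625, -2.5781)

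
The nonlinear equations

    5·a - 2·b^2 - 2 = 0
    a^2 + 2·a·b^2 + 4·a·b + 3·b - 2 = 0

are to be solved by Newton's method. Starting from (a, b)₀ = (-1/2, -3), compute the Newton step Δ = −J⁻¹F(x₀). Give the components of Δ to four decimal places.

At (-1/2, -3): F = (-22.5000, -13.7500).
Jacobian J = [[5, -4·b], [2·a + 2·b^2 + 4·b, 4·a·b + 4·a + 3]].
At the point, J = [[5.0000, 12.0000], [5.0000, 7.0000]] (det J = -25.0000).
Solving J·Δ = −F gives Δ = (0.3000, 1.7500).

(0.3000, 1.7500)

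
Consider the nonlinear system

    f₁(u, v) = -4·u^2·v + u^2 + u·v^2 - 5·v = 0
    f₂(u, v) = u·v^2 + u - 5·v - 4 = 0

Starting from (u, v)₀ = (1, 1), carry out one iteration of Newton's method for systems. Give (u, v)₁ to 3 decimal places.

At (1, 1): F = (-7.000, -7.000).
Jacobian J = [[-8·u·v + 2·u + v^2, -4·u^2 + 2·u·v - 5], [v^2 + 1, 2·u·v - 5]].
At the point, J = [[-5.000, -7.000], [2.000, -3.000]] (det J = 29.000).
Solving J·Δ = −F gives Δ = (0.966, -1.690).
Then the next iterate is (u, v)₁ = (1.966, -0.690).

(1.966, -0.690)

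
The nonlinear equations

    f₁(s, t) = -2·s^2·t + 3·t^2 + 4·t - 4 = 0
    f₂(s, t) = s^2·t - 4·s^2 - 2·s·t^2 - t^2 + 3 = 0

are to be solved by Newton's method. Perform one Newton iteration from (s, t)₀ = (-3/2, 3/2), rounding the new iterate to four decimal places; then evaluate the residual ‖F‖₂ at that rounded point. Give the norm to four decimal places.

0.1817

At (-3/2, 3/2): F = (2.0000, 1.8750).
Jacobian J = [[-4·s·t, -2·s^2 + 6·t + 4], [2·s·t - 8·s - 2·t^2, s^2 - 4·s·t - 2·t]].
At the point, J = [[9.0000, 8.5000], [3.0000, 8.2500]] (det J = 48.7500).
Solving J·Δ = −F gives Δ = (-0.0115, -0.2231).
Then the next iterate is (s, t)₁ = (-1.5115, 1.2769).
Re-evaluating at (-1.5115, 1.2769): F = (0.164527, 0.077166), so ‖F‖₂ = 0.1817.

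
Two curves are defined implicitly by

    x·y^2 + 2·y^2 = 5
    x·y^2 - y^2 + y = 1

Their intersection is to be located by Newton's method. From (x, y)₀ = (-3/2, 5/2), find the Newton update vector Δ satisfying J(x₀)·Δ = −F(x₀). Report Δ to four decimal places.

At (-3/2, 5/2): F = (-1.8750, -14.1250).
Jacobian J = [[y^2, 2·x·y + 4·y], [y^2, 2·x·y - 2·y + 1]].
At the point, J = [[6.2500, 2.5000], [6.2500, -11.5000]] (det J = -87.5000).
Solving J·Δ = −F gives Δ = (0.6500, -0.8750).

(0.6500, -0.8750)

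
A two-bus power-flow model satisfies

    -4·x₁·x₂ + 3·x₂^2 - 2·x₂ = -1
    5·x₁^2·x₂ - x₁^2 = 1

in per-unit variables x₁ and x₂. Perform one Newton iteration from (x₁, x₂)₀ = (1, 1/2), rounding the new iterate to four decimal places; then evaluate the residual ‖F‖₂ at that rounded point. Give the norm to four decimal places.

At (1, 1/2): F = (-1.2500, 0.5000).
Jacobian J = [[-4·x₂, -4·x₁ + 6·x₂ - 2], [10·x₁·x₂ - 2·x₁, 5·x₁^2]].
At the point, J = [[-2.0000, -3.0000], [3.0000, 5.0000]] (det J = -1.0000).
Solving J·Δ = −F gives Δ = (-4.7500, 2.7500).
Then the next iterate is (x₁, x₂)₁ = (-3.7500, 3.2500).
Re-evaluating at (-3.7500, 3.2500): F = (74.9375, 213.453125), so ‖F‖₂ = 226.2253.

226.2253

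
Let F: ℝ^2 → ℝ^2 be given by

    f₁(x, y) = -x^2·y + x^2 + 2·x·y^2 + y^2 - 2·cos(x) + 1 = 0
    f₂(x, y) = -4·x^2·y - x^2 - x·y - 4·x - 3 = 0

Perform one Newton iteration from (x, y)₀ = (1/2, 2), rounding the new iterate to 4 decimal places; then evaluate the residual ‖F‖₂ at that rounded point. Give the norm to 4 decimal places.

At (1/2, 2): F = (6.994835, -8.2500).
Jacobian J = [[-2·x·y + 2·x + 2·y^2 + 2·sin(x), -x^2 + 4·x·y + 2·y], [-8·x·y - 2·x - y - 4, -4·x^2 - x]].
At the point, J = [[7.958851, 7.7500], [-15.0000, -1.5000]] (det J = 104.311723).
Solving J·Δ = −F gives Δ = (-0.5124, -0.3764).
Then the next iterate is (x, y)₁ = (-0.0124, 1.6236).
Re-evaluating at (-0.0124, 1.6236): F = (1.570760, -2.931420), so ‖F‖₂ = 3.3257.

3.3257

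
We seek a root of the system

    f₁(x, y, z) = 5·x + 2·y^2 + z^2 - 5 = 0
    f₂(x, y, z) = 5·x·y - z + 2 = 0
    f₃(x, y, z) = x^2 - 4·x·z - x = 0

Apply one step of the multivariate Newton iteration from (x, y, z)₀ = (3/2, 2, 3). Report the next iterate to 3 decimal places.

At (3/2, 2, 3): F = (19.500, 14.000, -17.250).
Jacobian J = [[5, 4·y, 2·z], [5·y, 5·x, -1], [2·x - 4·z - 1, 0, -4·x]].
At the point, J = [[5.000, 8.000, 6.000], [10.000, 7.500, -1.000], [-10.000, 0.000, -6.000]] (det J = 785.000).
Solving J·Δ = −F gives Δ = (-0.903, -0.846, -1.370).
Then the next iterate is (x, y, z)₁ = (0.597, 1.154, 1.630).

(0.597, 1.154, 1.630)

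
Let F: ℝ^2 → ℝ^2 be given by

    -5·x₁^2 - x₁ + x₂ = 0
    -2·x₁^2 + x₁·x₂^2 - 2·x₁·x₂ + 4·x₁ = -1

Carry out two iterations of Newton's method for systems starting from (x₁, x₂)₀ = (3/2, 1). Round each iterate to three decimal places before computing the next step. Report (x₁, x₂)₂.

(1.453, 11.289)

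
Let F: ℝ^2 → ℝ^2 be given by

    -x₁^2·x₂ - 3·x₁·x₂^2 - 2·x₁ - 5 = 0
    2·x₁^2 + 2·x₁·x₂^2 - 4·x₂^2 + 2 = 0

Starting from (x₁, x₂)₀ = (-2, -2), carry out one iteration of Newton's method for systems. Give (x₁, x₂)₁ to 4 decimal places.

(-1.4659, -1.3125)

At (-2, -2): F = (31.0000, -22.0000).
Jacobian J = [[-2·x₁·x₂ - 3·x₂^2 - 2, -x₁^2 - 6·x₁·x₂], [4·x₁ + 2·x₂^2, 4·x₁·x₂ - 8·x₂]].
At the point, J = [[-22.0000, -28.0000], [0.0000, 32.0000]] (det J = -704.0000).
Solving J·Δ = −F gives Δ = (0.5341, 0.6875).
Then the next iterate is (x₁, x₂)₁ = (-1.4659, -1.3125).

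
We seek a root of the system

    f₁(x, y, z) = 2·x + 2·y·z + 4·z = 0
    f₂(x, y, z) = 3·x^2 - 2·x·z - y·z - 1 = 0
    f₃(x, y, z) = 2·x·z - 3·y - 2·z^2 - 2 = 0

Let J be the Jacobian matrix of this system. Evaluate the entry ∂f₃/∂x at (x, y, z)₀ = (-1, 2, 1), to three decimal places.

∂f₃/∂x = 2·z.
At (-1, 2, 1) this is 2.000.

2.000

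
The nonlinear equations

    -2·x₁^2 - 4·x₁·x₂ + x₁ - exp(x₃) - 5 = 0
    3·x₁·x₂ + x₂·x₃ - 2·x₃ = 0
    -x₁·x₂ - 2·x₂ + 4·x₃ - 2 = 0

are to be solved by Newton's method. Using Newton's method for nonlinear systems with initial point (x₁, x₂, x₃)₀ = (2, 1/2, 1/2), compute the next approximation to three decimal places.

At (2, 1/2, 1/2): F = (-16.64872, 2.250, -2.000).
Jacobian J = [[-4·x₁ - 4·x₂ + 1, -4·x₁, -exp(x₃)], [3·x₂, 3·x₁ + x₃, x₂ - 2], [-x₂, -x₁ - 2, 4]].
At the point, J = [[-9.000, -8.000, -1.64872], [1.500, 6.500, -1.500], [-0.500, -4.000, 4.000]] (det J = -133.46602).
Solving J·Δ = −F gives Δ = (-2.185, 0.273, 0.500).
Then the next iterate is (x₁, x₂, x₃)₁ = (-0.185, 0.773, 1.000).

(-0.185, 0.773, 1.000)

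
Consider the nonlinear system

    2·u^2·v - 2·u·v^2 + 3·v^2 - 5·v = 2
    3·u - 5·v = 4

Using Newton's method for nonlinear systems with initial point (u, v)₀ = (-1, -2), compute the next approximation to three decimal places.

(-0.261, -0.957)

At (-1, -2): F = (24.000, 3.000).
Jacobian J = [[4·u·v - 2·v^2, 2·u^2 - 4·u·v + 6·v - 5], [3, -5]].
At the point, J = [[0.000, -23.000], [3.000, -5.000]] (det J = 69.000).
Solving J·Δ = −F gives Δ = (0.739, 1.043).
Then the next iterate is (u, v)₁ = (-0.261, -0.957).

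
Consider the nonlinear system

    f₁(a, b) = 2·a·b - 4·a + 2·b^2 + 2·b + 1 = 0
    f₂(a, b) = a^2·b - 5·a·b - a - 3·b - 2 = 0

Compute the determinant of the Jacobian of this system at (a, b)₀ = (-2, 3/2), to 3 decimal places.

J = [[2·b - 4, 2·a + 4·b + 2], [2·a·b - 5·b - 1, a^2 - 5·a - 3]].
At the point, J = [[-1.000, 4.000], [-14.500, 11.000]].
det J = 47.000.

47.000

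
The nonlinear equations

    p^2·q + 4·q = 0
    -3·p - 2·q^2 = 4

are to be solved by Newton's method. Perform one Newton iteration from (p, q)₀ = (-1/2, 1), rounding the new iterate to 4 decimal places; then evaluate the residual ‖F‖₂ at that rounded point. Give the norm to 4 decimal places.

At (-1/2, 1): F = (4.2500, -4.5000).
Jacobian J = [[2·p·q, p^2 + 4], [-3, -4·q]].
At the point, J = [[-1.0000, 4.2500], [-3.0000, -4.0000]] (det J = 16.7500).
Solving J·Δ = −F gives Δ = (-0.1269, -1.0299).
Then the next iterate is (p, q)₁ = (-0.6269, -0.0299).
Re-evaluating at (-0.6269, -0.0299): F = (-0.131351, -2.121088), so ‖F‖₂ = 2.1252.

2.1252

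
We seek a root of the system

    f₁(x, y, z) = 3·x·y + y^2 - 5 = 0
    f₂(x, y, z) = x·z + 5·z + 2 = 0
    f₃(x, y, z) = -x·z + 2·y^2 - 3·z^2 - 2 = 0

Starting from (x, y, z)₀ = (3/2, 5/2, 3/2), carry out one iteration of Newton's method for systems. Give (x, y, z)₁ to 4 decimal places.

(2.5504, 0.3550, -0.5501)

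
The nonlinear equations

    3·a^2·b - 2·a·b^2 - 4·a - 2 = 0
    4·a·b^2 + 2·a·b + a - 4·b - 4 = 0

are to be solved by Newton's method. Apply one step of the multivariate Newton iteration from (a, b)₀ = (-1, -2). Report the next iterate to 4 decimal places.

(-0.9231, -1.2000)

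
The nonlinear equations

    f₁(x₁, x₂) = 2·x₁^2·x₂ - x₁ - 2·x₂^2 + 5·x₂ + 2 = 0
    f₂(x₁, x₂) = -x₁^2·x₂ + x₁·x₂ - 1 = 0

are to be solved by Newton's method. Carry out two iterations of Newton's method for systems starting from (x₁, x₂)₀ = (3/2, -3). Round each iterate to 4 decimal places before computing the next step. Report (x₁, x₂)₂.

(2.2449, 0.1806)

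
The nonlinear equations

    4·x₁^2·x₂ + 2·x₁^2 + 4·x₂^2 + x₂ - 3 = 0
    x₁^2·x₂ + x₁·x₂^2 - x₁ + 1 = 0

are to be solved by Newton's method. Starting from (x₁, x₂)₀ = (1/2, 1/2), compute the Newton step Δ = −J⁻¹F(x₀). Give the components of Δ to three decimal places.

(1.083, -0.639)

At (1/2, 1/2): F = (-0.500, 0.750).
Jacobian J = [[8·x₁·x₂ + 4·x₁, 4·x₁^2 + 8·x₂ + 1], [2·x₁·x₂ + x₂^2 - 1, x₁^2 + 2·x₁·x₂]].
At the point, J = [[4.000, 6.000], [-0.250, 0.750]] (det J = 4.500).
Solving J·Δ = −F gives Δ = (1.083, -0.639).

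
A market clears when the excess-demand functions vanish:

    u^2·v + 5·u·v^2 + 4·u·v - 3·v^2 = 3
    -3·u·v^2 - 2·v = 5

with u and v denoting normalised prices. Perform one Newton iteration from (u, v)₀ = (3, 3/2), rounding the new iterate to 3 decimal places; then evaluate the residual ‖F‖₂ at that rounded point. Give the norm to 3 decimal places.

14.196

At (3, 3/2): F = (55.500, -28.250).
Jacobian J = [[2·u·v + 5·v^2 + 4·v, u^2 + 10·u·v + 4·u - 6·v], [-3·v^2, -6·u·v - 2]].
At the point, J = [[26.250, 57.000], [-6.750, -29.000]] (det J = -376.500).
Solving J·Δ = −F gives Δ = (0.002, -0.975).
Then the next iterate is (u, v)₁ = (3.002, 0.525).
Re-evaluating at (3.002, 0.525): F = (11.34576, -8.53228), so ‖F‖₂ = 14.196.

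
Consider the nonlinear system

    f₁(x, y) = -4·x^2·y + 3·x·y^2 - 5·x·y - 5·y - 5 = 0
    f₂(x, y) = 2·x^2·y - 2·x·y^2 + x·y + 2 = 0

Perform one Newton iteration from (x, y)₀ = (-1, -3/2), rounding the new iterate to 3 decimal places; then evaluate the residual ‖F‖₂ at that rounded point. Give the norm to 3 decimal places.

At (-1, -3/2): F = (-5.750, 5.000).
Jacobian J = [[-8·x·y + 3·y^2 - 5·y, -4·x^2 + 6·x·y - 5·x - 5], [4·x·y - 2·y^2 + y, 2·x^2 - 4·x·y + x]].
At the point, J = [[2.250, 5.000], [0.000, -5.000]] (det J = -11.250).
Solving J·Δ = −F gives Δ = (0.333, 1.000).
Then the next iterate is (x, y)₁ = (-0.667, -0.500).
Re-evaluating at (-0.667, -0.500): F = (-3.77797, 2.22211), so ‖F‖₂ = 4.383.

4.383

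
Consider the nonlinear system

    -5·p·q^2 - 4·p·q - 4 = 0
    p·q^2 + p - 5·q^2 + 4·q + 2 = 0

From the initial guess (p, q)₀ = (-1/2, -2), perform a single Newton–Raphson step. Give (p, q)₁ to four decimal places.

At (-1/2, -2): F = (2.0000, -28.5000).
Jacobian J = [[-5·q^2 - 4·q, -10·p·q - 4·p], [q^2 + 1, 2·p·q - 10·q + 4]].
At the point, J = [[-12.0000, -8.0000], [5.0000, 26.0000]] (det J = -272.0000).
Solving J·Δ = −F gives Δ = (-0.6471, 1.2206).
Then the next iterate is (p, q)₁ = (-1.1471, -0.7794).

(-1.1471, -0.7794)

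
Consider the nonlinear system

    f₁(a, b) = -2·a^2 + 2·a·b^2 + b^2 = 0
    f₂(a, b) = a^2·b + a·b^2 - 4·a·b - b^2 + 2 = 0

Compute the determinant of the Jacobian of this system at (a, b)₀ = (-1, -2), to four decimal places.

92.0000

J = [[-4·a + 2·b^2, 4·a·b + 2·b], [2·a·b + b^2 - 4·b, a^2 + 2·a·b - 4·a - 2·b]].
At the point, J = [[12.0000, 4.0000], [16.0000, 13.0000]].
det J = 92.0000.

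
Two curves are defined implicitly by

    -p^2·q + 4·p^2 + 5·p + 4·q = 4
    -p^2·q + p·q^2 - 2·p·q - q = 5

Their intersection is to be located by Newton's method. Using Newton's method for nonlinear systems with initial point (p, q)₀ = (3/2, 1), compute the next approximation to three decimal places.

At (3/2, 1): F = (14.250, -9.750).
Jacobian J = [[-2·p·q + 8·p + 5, -p^2 + 4], [-2·p·q + q^2 - 2·q, -p^2 + 2·p·q - 2·p - 1]].
At the point, J = [[14.000, 1.750], [-4.000, -3.250]] (det J = -38.500).
Solving J·Δ = −F gives Δ = (-0.760, -2.065).
Then the next iterate is (p, q)₁ = (0.740, -1.065).

(0.740, -1.065)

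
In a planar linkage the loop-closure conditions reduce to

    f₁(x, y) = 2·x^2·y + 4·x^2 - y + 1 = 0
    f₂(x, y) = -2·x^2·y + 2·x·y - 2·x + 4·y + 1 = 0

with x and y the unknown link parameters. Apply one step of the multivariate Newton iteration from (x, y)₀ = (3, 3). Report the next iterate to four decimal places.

At (3, 3): F = (88.0000, -29.0000).
Jacobian J = [[4·x·y + 8·x, 2·x^2 - 1], [-4·x·y + 2·y - 2, -2·x^2 + 2·x + 4]].
At the point, J = [[60.0000, 17.0000], [-32.0000, -8.0000]] (det J = 64.0000).
Solving J·Δ = −F gives Δ = (3.2969, -16.8125).
Then the next iterate is (x, y)₁ = (6.2969, -13.8125).

(6.2969, -13.8125)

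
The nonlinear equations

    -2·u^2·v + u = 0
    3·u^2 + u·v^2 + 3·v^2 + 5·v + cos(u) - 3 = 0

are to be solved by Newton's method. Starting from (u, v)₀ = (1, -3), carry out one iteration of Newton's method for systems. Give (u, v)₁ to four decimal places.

(0.5888, -2.1727)

At (1, -3): F = (7.0000, 21.540302).
Jacobian J = [[-4·u·v + 1, -2·u^2], [6·u + v^2 - sin(u), 2·u·v + 6·v + 5]].
At the point, J = [[13.0000, -2.0000], [14.158529, -19.0000]] (det J = -218.682942).
Solving J·Δ = −F gives Δ = (-0.4112, 0.8273).
Then the next iterate is (u, v)₁ = (0.5888, -2.1727).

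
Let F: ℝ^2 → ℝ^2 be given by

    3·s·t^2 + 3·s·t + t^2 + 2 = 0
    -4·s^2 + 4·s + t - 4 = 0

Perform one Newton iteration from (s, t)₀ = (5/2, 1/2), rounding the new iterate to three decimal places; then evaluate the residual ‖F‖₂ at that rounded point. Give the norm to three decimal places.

6.220

At (5/2, 1/2): F = (7.875, -18.500).
Jacobian J = [[3·t^2 + 3·t, 6·s·t + 3·s + 2·t], [-8·s + 4, 1]].
At the point, J = [[2.250, 16.000], [-16.000, 1.000]] (det J = 258.250).
Solving J·Δ = −F gives Δ = (-1.177, -0.327).
Then the next iterate is (s, t)₁ = (1.323, 0.173).
Re-evaluating at (1.323, 0.173): F = (2.83535, -5.53632), so ‖F‖₂ = 6.220.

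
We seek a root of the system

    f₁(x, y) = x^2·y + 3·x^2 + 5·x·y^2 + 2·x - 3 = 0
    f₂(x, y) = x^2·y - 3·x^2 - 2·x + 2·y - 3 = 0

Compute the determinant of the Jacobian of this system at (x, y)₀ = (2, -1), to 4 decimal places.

J = [[2·x·y + 6·x + 5·y^2 + 2, x^2 + 10·x·y], [2·x·y - 6·x - 2, x^2 + 2]].
At the point, J = [[15.0000, -16.0000], [-18.0000, 6.0000]].
det J = -198.0000.

-198.0000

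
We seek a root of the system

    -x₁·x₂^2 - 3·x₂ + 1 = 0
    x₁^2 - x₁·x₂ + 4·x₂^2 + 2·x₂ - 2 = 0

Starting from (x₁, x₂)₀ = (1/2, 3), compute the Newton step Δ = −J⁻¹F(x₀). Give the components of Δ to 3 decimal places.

(-0.357, -1.548)

At (1/2, 3): F = (-12.500, 38.750).
Jacobian J = [[-x₂^2, -2·x₁·x₂ - 3], [2·x₁ - x₂, -x₁ + 8·x₂ + 2]].
At the point, J = [[-9.000, -6.000], [-2.000, 25.500]] (det J = -241.500).
Solving J·Δ = −F gives Δ = (-0.357, -1.548).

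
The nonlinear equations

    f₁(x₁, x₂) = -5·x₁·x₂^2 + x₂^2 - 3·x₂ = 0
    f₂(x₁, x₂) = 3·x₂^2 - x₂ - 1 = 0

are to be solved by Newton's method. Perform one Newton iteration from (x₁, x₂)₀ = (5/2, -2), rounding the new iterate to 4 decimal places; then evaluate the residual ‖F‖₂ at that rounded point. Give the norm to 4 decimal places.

9.7243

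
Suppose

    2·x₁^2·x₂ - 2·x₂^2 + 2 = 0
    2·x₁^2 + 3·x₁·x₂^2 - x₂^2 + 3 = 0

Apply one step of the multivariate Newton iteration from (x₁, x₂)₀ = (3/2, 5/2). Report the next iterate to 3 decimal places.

(1.062, 1.441)

At (3/2, 5/2): F = (0.750, 29.375).
Jacobian J = [[4·x₁·x₂, 2·x₁^2 - 4·x₂], [4·x₁ + 3·x₂^2, 6·x₁·x₂ - 2·x₂]].
At the point, J = [[15.000, -5.500], [24.750, 17.500]] (det J = 398.625).
Solving J·Δ = −F gives Δ = (-0.438, -1.059).
Then the next iterate is (x₁, x₂)₁ = (1.062, 1.441).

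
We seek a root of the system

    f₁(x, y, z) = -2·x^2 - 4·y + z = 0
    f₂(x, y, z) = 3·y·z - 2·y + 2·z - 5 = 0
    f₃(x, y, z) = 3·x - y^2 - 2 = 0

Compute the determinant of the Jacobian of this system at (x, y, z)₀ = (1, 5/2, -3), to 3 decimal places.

J = [[-4·x, -4, 1], [0, 3·z - 2, 3·y + 2], [3, -2·y, 0]].
At the point, J = [[-4.000, -4.000, 1.000], [0.000, -11.000, 9.500], [3.000, -5.000, 0.000]].
det J = -271.000.

-271.000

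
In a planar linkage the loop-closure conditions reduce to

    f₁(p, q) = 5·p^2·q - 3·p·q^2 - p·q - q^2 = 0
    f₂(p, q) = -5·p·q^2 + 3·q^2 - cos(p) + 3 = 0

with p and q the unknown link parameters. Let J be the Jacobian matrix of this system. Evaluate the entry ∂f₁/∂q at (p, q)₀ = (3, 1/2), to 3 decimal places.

32.000

∂f₁/∂q = 5·p^2 - 6·p·q - p - 2·q.
At (3, 1/2) this is 32.000.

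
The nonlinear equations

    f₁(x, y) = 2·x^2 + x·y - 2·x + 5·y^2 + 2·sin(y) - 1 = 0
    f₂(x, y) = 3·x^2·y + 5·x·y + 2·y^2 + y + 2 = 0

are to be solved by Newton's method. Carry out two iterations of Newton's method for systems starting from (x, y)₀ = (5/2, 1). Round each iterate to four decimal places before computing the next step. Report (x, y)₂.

(0.0095, 0.6777)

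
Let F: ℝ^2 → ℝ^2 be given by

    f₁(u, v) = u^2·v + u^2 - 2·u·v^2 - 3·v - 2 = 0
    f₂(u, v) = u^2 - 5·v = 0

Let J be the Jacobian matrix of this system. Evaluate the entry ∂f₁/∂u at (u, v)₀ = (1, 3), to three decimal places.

∂f₁/∂u = 2·u·v + 2·u - 2·v^2.
At (1, 3) this is -10.000.

-10.000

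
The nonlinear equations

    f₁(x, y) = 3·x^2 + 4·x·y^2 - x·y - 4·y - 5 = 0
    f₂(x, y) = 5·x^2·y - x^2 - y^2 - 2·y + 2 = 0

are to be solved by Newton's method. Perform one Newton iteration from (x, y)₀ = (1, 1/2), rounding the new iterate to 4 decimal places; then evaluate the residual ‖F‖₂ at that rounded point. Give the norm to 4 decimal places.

At (1, 1/2): F = (-3.5000, 2.2500).
Jacobian J = [[6·x + 4·y^2 - y, 8·x·y - x - 4], [10·x·y - 2·x, 5·x^2 - 2·y - 2]].
At the point, J = [[6.5000, -1.0000], [3.0000, 2.0000]] (det J = 16.0000).
Solving J·Δ = −F gives Δ = (0.2969, -1.5703).
Then the next iterate is (x, y)₁ = (1.2969, -1.0703).
Re-evaluating at (1.2969, -1.0703): F = (11.657735, -7.687845), so ‖F‖₂ = 13.9644.

13.9644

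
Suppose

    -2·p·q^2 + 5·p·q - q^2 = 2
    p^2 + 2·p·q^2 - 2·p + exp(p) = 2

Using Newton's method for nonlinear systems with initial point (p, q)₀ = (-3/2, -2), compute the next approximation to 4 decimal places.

(-0.7783, -1.4833)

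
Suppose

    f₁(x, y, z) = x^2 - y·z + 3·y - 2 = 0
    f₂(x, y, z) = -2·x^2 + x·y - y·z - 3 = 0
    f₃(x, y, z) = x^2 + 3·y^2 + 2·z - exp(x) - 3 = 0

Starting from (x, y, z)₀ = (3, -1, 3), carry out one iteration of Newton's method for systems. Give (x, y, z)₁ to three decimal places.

(1.526, 2.226, 4.842)

At (3, -1, 3): F = (7.000, -21.000, -5.08554).
Jacobian J = [[2·x, -z + 3, -y], [-4·x + y, x - z, -y], [2·x - exp(x), 6·y, 2]].
At the point, J = [[6.000, 0.000, 1.000], [-13.000, 0.000, 1.000], [-14.08554, -6.000, 2.000]] (det J = 114.000).
Solving J·Δ = −F gives Δ = (-1.474, 3.226, 1.842).
Then the next iterate is (x, y, z)₁ = (1.526, 2.226, 4.842).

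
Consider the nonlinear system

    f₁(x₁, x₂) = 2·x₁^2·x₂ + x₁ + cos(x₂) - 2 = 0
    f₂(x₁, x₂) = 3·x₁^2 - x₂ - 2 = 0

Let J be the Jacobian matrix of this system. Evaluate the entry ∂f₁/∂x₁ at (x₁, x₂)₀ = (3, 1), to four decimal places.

13.0000

∂f₁/∂x₁ = 4·x₁·x₂ + 1.
At (3, 1) this is 13.0000.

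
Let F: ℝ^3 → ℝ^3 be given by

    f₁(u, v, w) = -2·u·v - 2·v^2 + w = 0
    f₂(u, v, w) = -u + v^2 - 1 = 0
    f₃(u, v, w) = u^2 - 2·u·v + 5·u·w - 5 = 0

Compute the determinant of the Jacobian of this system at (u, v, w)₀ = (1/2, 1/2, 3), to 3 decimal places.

-24.000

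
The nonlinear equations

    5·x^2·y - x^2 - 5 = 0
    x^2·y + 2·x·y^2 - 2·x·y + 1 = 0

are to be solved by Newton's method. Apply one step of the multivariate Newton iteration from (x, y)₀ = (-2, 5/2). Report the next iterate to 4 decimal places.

At (-2, 5/2): F = (41.0000, -4.0000).
Jacobian J = [[10·x·y - 2·x, 5·x^2], [2·x·y + 2·y^2 - 2·y, x^2 + 4·x·y - 2·x]].
At the point, J = [[-46.0000, 20.0000], [-2.5000, -12.0000]] (det J = 602.0000).
Solving J·Δ = −F gives Δ = (0.6844, -0.4759).
Then the next iterate is (x, y)₁ = (-1.3156, 2.0241).

(-1.3156, 2.0241)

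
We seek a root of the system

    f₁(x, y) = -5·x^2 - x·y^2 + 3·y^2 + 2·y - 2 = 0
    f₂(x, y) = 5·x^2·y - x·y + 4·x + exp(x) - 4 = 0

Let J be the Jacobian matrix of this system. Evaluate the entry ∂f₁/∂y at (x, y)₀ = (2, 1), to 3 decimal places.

∂f₁/∂y = -2·x·y + 6·y + 2.
At (2, 1) this is 4.000.

4.000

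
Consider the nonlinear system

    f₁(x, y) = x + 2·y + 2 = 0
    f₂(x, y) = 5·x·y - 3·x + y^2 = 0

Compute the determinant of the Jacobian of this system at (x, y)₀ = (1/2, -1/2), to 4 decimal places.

12.5000

J = [[1, 2], [5·y - 3, 5·x + 2·y]].
At the point, J = [[1.0000, 2.0000], [-5.5000, 1.5000]].
det J = 12.5000.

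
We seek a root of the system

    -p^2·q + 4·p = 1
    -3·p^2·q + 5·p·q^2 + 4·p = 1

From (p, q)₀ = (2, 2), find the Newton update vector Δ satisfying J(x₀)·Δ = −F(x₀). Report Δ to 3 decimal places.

(0.571, -0.821)

At (2, 2): F = (-1.000, 23.000).
Jacobian J = [[-2·p·q + 4, -p^2], [-6·p·q + 5·q^2 + 4, -3·p^2 + 10·p·q]].
At the point, J = [[-4.000, -4.000], [0.000, 28.000]] (det J = -112.000).
Solving J·Δ = −F gives Δ = (0.571, -0.821).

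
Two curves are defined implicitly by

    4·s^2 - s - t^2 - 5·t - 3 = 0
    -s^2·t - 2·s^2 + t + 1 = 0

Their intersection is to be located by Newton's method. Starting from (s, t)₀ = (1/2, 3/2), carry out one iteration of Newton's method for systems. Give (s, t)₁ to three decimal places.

(0.648, 0.024)

At (1/2, 3/2): F = (-12.250, 1.625).
Jacobian J = [[8·s - 1, -2·t - 5], [-2·s·t - 4·s, -s^2 + 1]].
At the point, J = [[3.000, -8.000], [-3.500, 0.750]] (det J = -25.750).
Solving J·Δ = −F gives Δ = (0.148, -1.476).
Then the next iterate is (s, t)₁ = (0.648, 0.024).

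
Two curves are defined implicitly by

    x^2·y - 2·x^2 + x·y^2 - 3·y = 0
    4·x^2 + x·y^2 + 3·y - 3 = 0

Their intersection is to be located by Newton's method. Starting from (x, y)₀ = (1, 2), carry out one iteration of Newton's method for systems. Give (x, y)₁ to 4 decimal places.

(10.0000, -15.0000)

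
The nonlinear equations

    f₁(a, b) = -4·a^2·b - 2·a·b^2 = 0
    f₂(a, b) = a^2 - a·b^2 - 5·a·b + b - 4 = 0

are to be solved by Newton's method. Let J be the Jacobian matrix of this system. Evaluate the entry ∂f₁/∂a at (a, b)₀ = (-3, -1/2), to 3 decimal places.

∂f₁/∂a = -8·a·b - 2·b^2.
At (-3, -1/2) this is -12.500.

-12.500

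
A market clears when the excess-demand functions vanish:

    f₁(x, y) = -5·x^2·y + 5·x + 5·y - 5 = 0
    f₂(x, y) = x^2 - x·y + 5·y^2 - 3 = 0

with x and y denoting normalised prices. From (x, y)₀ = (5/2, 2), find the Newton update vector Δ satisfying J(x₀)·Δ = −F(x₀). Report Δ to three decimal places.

(-0.435, -0.968)

At (5/2, 2): F = (-45.000, 18.250).
Jacobian J = [[-10·x·y + 5, -5·x^2 + 5], [2·x - y, -x + 10·y]].
At the point, J = [[-45.000, -26.250], [3.000, 17.500]] (det J = -708.750).
Solving J·Δ = −F gives Δ = (-0.435, -0.968).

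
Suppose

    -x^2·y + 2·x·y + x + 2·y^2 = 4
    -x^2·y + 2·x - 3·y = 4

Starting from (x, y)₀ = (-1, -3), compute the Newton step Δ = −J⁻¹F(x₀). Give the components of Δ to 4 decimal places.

At (-1, -3): F = (22.0000, 6.0000).
Jacobian J = [[-2·x·y + 2·y + 1, -x^2 + 2·x + 4·y], [-2·x·y + 2, -x^2 - 3]].
At the point, J = [[-11.0000, -15.0000], [-4.0000, -4.0000]] (det J = -16.0000).
Solving J·Δ = −F gives Δ = (0.1250, 1.3750).

(0.1250, 1.3750)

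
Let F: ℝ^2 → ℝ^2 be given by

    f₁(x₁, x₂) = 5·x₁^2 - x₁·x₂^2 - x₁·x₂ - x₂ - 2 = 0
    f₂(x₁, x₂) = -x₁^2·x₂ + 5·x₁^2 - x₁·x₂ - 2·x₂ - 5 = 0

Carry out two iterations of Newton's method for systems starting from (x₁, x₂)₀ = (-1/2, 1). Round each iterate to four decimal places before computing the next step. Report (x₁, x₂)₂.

(-1.5919, 2.7093)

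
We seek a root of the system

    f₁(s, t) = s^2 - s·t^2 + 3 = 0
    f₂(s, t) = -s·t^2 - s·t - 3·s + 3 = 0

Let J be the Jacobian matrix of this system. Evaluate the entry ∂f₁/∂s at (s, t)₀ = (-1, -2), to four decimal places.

∂f₁/∂s = 2·s - t^2.
At (-1, -2) this is -6.0000.

-6.0000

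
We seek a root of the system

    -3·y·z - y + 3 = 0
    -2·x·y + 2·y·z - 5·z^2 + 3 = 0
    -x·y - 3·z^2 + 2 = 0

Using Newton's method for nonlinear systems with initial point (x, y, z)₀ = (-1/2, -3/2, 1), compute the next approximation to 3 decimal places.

At (-1/2, -3/2, 1): F = (9.000, -6.500, -1.750).
Jacobian J = [[0, -3·z - 1, -3·y], [-2·y, -2·x + 2·z, 2·y - 10·z], [-y, -x, -6·z]].
At the point, J = [[0.000, -4.000, 4.500], [3.000, 3.000, -13.000], [1.500, 0.500, -6.000]] (det J = -7.500).
Solving J·Δ = −F gives Δ = (-3.933, 0.900, -1.200).
Then the next iterate is (x, y, z)₁ = (-4.433, -0.600, -0.200).

(-4.433, -0.600, -0.200)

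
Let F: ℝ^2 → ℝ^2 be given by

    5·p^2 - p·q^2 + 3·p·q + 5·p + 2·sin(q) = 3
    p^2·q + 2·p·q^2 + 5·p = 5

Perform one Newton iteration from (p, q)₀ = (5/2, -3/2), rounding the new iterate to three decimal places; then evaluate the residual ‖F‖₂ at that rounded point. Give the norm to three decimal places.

At (5/2, -3/2): F = (21.88001, 9.375).
Jacobian J = [[10·p - q^2 + 3·q + 5, -2·p·q + 3·p + 2·cos(q)], [2·p·q + 2·q^2 + 5, p^2 + 4·p·q]].
At the point, J = [[23.250, 15.14147], [2.000, -8.750]] (det J = -233.72045).
Solving J·Δ = −F gives Δ = (-1.426, 0.745).
Then the next iterate is (p, q)₁ = (1.074, -0.755).
Re-evaluating at (1.074, -0.755): F = (3.72199, 0.72354), so ‖F‖₂ = 3.792.

3.792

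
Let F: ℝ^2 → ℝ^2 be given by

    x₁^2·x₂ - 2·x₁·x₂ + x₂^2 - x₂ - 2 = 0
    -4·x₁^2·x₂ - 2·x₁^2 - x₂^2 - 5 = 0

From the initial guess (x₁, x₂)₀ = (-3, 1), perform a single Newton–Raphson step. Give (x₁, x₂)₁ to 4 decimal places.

At (-3, 1): F = (13.0000, -60.0000).
Jacobian J = [[2·x₁·x₂ - 2·x₂, x₁^2 - 2·x₁ + 2·x₂ - 1], [-8·x₁·x₂ - 4·x₁, -4·x₁^2 - 2·x₂]].
At the point, J = [[-8.0000, 16.0000], [36.0000, -38.0000]] (det J = -272.0000).
Solving J·Δ = −F gives Δ = (1.7132, 0.0441).
Then the next iterate is (x₁, x₂)₁ = (-1.2868, 1.0441).

(-1.2868, 1.0441)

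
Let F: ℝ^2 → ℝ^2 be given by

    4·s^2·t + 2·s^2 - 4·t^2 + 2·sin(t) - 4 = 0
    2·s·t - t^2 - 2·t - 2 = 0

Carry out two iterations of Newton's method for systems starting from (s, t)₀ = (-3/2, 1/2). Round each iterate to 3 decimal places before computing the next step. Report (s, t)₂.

At (-3/2, 1/2): F = (4.95885, -4.750).
Jacobian J = [[8·s·t + 4·s, 4·s^2 - 8·t + 2·cos(t)], [2·t, 2·s - 2·t - 2]].
At the point, J = [[-12.000, 6.75517], [1.000, -6.000]] (det J = 65.24483).
Solving J·Δ = −F gives Δ = (-0.036, -0.798).
Then the next iterate is (s, t)₁ = (-1.536, -0.298).
Round to (-1.536, -0.298) and repeat: F = (-3.03612, -0.57735), J = [[-2.48218, 13.73304], [-0.596, -4.476]].
Δ = (-1.115, 0.020), so (s, t)₂ = (-2.651, -0.278).

(-2.651, -0.278)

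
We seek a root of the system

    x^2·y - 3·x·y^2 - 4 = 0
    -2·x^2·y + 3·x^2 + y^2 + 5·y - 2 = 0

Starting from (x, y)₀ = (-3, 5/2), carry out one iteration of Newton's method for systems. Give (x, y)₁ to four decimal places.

At (-3, 5/2): F = (74.7500, -1.2500).
Jacobian J = [[2·x·y - 3·y^2, x^2 - 6·x·y], [-4·x·y + 6·x, -2·x^2 + 2·y + 5]].
At the point, J = [[-33.7500, 54.0000], [12.0000, -8.0000]] (det J = -378.0000).
Solving J·Δ = −F gives Δ = (-1.4034, -2.2614).
Then the next iterate is (x, y)₁ = (-4.4034, 0.2386).

(-4.4034, 0.2386)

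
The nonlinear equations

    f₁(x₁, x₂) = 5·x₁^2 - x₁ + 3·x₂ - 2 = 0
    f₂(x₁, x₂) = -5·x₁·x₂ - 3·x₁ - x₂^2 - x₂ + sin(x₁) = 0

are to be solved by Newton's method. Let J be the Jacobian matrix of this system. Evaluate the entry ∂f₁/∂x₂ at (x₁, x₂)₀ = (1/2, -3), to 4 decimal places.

3.0000

∂f₁/∂x₂ = 3.
At (1/2, -3) this is 3.0000.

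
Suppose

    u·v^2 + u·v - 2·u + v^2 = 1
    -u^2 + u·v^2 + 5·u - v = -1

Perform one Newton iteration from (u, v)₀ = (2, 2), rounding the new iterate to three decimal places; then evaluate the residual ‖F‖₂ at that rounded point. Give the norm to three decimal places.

5.612

At (2, 2): F = (11.000, 13.000).
Jacobian J = [[v^2 + v - 2, 2·u·v + u + 2·v], [-2·u + v^2 + 5, 2·u·v - 1]].
At the point, J = [[4.000, 14.000], [5.000, 7.000]] (det J = -42.000).
Solving J·Δ = −F gives Δ = (-2.500, -0.071).
Then the next iterate is (u, v)₁ = (-0.500, 1.929).
Re-evaluating at (-0.500, 1.929): F = (0.89602, -5.53952), so ‖F‖₂ = 5.612.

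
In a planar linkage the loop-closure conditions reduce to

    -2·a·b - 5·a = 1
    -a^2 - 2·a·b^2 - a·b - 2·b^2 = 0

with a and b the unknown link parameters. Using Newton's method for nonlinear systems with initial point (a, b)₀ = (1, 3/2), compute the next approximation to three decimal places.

(-0.068, 1.273)

At (1, 3/2): F = (-9.000, -11.500).
Jacobian J = [[-2·b - 5, -2·a], [-2·a - 2·b^2 - b, -4·a·b - a - 4·b]].
At the point, J = [[-8.000, -2.000], [-8.000, -13.000]] (det J = 88.000).
Solving J·Δ = −F gives Δ = (-1.068, -0.227).
Then the next iterate is (a, b)₁ = (-0.068, 1.273).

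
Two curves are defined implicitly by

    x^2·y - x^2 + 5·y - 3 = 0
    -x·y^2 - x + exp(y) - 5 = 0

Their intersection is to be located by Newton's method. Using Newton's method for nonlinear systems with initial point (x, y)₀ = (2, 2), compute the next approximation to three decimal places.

(0.548, 1.423)

At (2, 2): F = (11.000, -7.61094).
Jacobian J = [[2·x·y - 2·x, x^2 + 5], [-y^2 - 1, -2·x·y + exp(y)]].
At the point, J = [[4.000, 9.000], [-5.000, -0.61094]] (det J = 42.55622).
Solving J·Δ = −F gives Δ = (-1.452, -0.577).
Then the next iterate is (x, y)₁ = (0.548, 1.423).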